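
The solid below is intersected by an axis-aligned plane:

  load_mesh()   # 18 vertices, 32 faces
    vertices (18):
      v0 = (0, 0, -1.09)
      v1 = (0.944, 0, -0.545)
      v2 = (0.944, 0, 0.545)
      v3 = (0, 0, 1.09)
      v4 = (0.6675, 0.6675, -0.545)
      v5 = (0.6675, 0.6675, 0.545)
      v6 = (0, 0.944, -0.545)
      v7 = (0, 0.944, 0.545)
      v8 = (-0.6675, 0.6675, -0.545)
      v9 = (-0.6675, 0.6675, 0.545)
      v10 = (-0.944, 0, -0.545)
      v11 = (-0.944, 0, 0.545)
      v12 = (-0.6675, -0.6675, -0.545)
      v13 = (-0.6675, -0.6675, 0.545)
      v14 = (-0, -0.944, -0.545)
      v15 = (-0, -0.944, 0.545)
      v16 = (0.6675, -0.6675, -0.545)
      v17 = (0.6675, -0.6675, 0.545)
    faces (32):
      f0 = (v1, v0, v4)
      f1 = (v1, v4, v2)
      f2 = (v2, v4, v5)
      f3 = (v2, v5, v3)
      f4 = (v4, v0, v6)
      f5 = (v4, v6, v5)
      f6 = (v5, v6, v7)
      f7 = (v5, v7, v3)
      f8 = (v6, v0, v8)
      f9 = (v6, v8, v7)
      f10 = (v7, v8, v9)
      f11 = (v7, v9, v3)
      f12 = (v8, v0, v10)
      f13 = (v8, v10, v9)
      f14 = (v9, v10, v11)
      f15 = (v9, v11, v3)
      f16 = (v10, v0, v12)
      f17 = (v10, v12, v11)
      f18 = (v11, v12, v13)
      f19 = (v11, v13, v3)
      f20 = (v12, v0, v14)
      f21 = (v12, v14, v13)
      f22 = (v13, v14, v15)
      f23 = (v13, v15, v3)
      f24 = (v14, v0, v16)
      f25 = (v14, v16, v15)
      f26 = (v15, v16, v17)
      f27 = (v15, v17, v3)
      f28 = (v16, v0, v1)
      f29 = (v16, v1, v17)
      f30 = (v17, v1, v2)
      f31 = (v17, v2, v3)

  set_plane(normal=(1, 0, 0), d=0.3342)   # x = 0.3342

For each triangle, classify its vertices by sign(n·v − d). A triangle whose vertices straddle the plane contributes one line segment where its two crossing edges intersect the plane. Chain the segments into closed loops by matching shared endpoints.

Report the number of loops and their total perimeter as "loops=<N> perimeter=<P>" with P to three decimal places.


loops=1 perimeter=5.732

Straddling triangles (12 of 32):
  (v1,v0,v4) [+-+] → (0.3342, 0, -0.897056)–(0.3342, 0.3342, -0.817133)  len=0.3436
  (v2,v5,v3) [++-] → (0.3342, 0.3342, 0.817133)–(0.3342, 0, 0.897056)  len=0.3436
  (v4,v0,v6) [+--] → (0.3342, 0.3342, -0.817133)–(0.3342, 0.805564, -0.545)  len=0.5443
  (v4,v6,v5) [+-+] → (0.3342, 0.805564, -0.545)–(0.3342, 0.805564, 0.000734831)  len=0.5457
  (v5,v6,v7) [+--] → (0.3342, 0.805564, 0.000734831)–(0.3342, 0.805564, 0.545)  len=0.5443
  (v5,v7,v3) [+--] → (0.3342, 0.805564, 0.545)–(0.3342, 0.3342, 0.817133)  len=0.5443
  (v14,v0,v16) [--+] → (0.3342, -0.3342, -0.817133)–(0.3342, -0.805564, -0.545)  len=0.5443
  (v14,v16,v15) [-+-] → (0.3342, -0.805564, -0.545)–(0.3342, -0.805564, -0.000734831)  len=0.5443
  (v15,v16,v17) [-++] → (0.3342, -0.805564, -0.000734831)–(0.3342, -0.805564, 0.545)  len=0.5457
  (v15,v17,v3) [-+-] → (0.3342, -0.805564, 0.545)–(0.3342, -0.3342, 0.817133)  len=0.5443
  (v16,v0,v1) [+-+] → (0.3342, -0.3342, -0.817133)–(0.3342, 0, -0.897056)  len=0.3436
  (v17,v2,v3) [++-] → (0.3342, 0, 0.897056)–(0.3342, -0.3342, 0.817133)  len=0.3436

Chained into 1 loop(s):
  loop 1: 12 segments, perimeter = 5.7316
Total perimeter = 5.732


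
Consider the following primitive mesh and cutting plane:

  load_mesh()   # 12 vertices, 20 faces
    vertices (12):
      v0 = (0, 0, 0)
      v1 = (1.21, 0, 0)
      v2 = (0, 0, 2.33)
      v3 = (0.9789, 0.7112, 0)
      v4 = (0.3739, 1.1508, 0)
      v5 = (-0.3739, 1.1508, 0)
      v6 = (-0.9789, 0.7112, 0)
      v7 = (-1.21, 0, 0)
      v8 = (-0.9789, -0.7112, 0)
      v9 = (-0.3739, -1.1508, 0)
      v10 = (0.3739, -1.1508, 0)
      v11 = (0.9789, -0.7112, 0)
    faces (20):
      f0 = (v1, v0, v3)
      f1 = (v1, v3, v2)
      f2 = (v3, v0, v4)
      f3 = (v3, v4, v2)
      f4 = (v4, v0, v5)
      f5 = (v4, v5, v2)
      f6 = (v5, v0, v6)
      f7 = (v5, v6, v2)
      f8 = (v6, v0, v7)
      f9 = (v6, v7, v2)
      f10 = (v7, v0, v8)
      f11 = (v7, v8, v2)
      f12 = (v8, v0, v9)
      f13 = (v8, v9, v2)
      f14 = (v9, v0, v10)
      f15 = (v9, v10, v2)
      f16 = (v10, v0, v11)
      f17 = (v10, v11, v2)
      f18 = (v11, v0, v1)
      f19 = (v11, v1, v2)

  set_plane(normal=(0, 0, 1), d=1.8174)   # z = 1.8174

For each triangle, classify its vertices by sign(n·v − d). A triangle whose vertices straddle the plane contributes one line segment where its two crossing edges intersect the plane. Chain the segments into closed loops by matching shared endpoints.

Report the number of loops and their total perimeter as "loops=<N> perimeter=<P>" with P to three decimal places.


loops=1 perimeter=1.645

Straddling triangles (10 of 20):
  (v1,v3,v2) [--+] → (0.215358, 0.156464, 1.8174)–(0.2662, 0, 1.8174)  len=0.1645
  (v3,v4,v2) [--+] → (0.082258, 0.253176, 1.8174)–(0.215358, 0.156464, 1.8174)  len=0.1645
  (v4,v5,v2) [--+] → (-0.082258, 0.253176, 1.8174)–(0.082258, 0.253176, 1.8174)  len=0.1645
  (v5,v6,v2) [--+] → (-0.215358, 0.156464, 1.8174)–(-0.082258, 0.253176, 1.8174)  len=0.1645
  (v6,v7,v2) [--+] → (-0.2662, 0, 1.8174)–(-0.215358, 0.156464, 1.8174)  len=0.1645
  (v7,v8,v2) [--+] → (-0.215358, -0.156464, 1.8174)–(-0.2662, 0, 1.8174)  len=0.1645
  (v8,v9,v2) [--+] → (-0.082258, -0.253176, 1.8174)–(-0.215358, -0.156464, 1.8174)  len=0.1645
  (v9,v10,v2) [--+] → (0.082258, -0.253176, 1.8174)–(-0.082258, -0.253176, 1.8174)  len=0.1645
  (v10,v11,v2) [--+] → (0.215358, -0.156464, 1.8174)–(0.082258, -0.253176, 1.8174)  len=0.1645
  (v11,v1,v2) [--+] → (0.2662, 0, 1.8174)–(0.215358, -0.156464, 1.8174)  len=0.1645

Chained into 1 loop(s):
  loop 1: 10 segments, perimeter = 1.6452
Total perimeter = 1.645


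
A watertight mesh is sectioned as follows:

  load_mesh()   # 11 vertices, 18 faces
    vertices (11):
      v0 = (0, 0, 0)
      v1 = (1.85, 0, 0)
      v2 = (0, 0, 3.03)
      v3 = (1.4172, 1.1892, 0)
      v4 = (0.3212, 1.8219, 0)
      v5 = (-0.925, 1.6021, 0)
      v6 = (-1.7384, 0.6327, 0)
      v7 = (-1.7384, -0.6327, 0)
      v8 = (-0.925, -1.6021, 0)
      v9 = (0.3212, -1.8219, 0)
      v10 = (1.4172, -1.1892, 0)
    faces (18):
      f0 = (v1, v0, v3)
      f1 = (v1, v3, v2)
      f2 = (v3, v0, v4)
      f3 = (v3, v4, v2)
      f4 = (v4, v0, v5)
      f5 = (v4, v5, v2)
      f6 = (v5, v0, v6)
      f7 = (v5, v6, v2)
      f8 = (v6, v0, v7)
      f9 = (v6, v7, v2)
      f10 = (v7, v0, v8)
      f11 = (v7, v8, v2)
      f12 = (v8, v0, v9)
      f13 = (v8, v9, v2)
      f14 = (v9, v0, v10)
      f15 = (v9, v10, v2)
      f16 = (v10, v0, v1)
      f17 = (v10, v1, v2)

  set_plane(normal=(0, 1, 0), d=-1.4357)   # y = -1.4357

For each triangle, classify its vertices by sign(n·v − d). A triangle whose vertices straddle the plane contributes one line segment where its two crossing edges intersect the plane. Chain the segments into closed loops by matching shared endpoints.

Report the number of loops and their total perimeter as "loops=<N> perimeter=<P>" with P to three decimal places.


loops=1 perimeter=4.556

Straddling triangles (6 of 18):
  (v7,v0,v8) [++-] → (-0.828926, -1.4357, 0)–(-1.06462, -1.4357, 0)  len=0.2357
  (v7,v8,v2) [+-+] → (-1.06462, -1.4357, 0)–(-0.828926, -1.4357, 0.314707)  len=0.3932
  (v8,v0,v9) [-+-] → (-0.828926, -1.4357, 0)–(0.253113, -1.4357, 0)  len=1.0820
  (v8,v9,v2) [--+] → (0.253113, -1.4357, 0.642289)–(-0.828926, -1.4357, 0.314707)  len=1.1305
  (v9,v0,v10) [-++] → (0.253113, -1.4357, 0)–(0.990198, -1.4357, 0)  len=0.7371
  (v9,v10,v2) [-++] → (0.990198, -1.4357, 0)–(0.253113, -1.4357, 0.642289)  len=0.9777

Chained into 1 loop(s):
  loop 1: 6 segments, perimeter = 4.5562
Total perimeter = 4.556


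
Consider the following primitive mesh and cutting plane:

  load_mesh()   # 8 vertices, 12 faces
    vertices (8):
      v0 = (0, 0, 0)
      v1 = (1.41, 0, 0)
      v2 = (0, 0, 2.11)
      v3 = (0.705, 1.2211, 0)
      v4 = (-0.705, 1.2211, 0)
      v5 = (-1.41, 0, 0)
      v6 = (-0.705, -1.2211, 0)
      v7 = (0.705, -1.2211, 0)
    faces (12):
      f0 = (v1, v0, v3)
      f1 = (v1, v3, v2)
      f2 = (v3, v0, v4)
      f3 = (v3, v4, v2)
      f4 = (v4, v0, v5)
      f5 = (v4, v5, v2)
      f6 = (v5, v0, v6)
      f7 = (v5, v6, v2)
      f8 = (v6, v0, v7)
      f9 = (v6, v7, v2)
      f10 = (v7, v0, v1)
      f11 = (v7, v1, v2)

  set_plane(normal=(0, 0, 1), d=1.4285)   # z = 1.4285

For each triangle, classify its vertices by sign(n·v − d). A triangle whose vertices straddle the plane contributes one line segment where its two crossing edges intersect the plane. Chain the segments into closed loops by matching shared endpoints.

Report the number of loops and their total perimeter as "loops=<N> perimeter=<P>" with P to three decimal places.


loops=1 perimeter=2.732

Straddling triangles (6 of 12):
  (v1,v3,v2) [--+] → (0.227705, 0.394398, 1.4285)–(0.45541, 0, 1.4285)  len=0.4554
  (v3,v4,v2) [--+] → (-0.227705, 0.394398, 1.4285)–(0.227705, 0.394398, 1.4285)  len=0.4554
  (v4,v5,v2) [--+] → (-0.45541, 0, 1.4285)–(-0.227705, 0.394398, 1.4285)  len=0.4554
  (v5,v6,v2) [--+] → (-0.227705, -0.394398, 1.4285)–(-0.45541, 0, 1.4285)  len=0.4554
  (v6,v7,v2) [--+] → (0.227705, -0.394398, 1.4285)–(-0.227705, -0.394398, 1.4285)  len=0.4554
  (v7,v1,v2) [--+] → (0.45541, 0, 1.4285)–(0.227705, -0.394398, 1.4285)  len=0.4554

Chained into 1 loop(s):
  loop 1: 6 segments, perimeter = 2.7325
Total perimeter = 2.732


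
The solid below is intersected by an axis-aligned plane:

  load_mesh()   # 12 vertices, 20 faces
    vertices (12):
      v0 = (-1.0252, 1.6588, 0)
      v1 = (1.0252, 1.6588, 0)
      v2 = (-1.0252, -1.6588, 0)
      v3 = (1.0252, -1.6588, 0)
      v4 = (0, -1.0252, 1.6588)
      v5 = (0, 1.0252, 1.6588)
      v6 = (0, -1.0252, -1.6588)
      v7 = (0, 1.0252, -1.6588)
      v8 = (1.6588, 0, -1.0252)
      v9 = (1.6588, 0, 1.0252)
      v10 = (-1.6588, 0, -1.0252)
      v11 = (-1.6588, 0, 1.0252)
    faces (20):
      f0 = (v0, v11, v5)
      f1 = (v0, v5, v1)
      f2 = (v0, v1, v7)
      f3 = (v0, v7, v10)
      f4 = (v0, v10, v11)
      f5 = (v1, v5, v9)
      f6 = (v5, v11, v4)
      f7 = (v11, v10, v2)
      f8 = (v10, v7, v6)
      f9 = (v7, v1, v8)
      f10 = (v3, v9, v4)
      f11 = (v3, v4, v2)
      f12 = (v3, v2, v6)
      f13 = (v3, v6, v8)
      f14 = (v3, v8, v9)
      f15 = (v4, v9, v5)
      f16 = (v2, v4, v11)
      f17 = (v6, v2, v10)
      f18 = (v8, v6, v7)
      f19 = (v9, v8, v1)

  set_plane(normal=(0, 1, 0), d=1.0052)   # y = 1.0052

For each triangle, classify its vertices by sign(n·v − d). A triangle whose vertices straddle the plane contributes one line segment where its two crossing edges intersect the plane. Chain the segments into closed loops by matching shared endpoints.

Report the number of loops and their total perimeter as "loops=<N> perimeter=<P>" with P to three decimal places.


loops=1 perimeter=8.783

Straddling triangles (10 of 20):
  (v0,v11,v5) [+-+] → (-1.27485, 1.0052, 0.403949)–(-0.0323605, 1.0052, 1.64644)  len=1.7571
  (v0,v7,v10) [++-] → (-0.0323605, 1.0052, -1.64644)–(-1.27485, 1.0052, -0.403949)  len=1.7571
  (v0,v10,v11) [+--] → (-1.27485, 1.0052, -0.403949)–(-1.27485, 1.0052, 0.403949)  len=0.8079
  (v1,v5,v9) [++-] → (0.0323605, 1.0052, 1.64644)–(1.27485, 1.0052, 0.403949)  len=1.7571
  (v5,v11,v4) [+--] → (-0.0323605, 1.0052, 1.64644)–(0, 1.0052, 1.6588)  len=0.0346
  (v10,v7,v6) [-+-] → (-0.0323605, 1.0052, -1.64644)–(0, 1.0052, -1.6588)  len=0.0346
  (v7,v1,v8) [++-] → (1.27485, 1.0052, -0.403949)–(0.0323605, 1.0052, -1.64644)  len=1.7571
  (v4,v9,v5) [--+] → (0.0323605, 1.0052, 1.64644)–(0, 1.0052, 1.6588)  len=0.0346
  (v8,v6,v7) [--+] → (0, 1.0052, -1.6588)–(0.0323605, 1.0052, -1.64644)  len=0.0346
  (v9,v8,v1) [--+] → (1.27485, 1.0052, -0.403949)–(1.27485, 1.0052, 0.403949)  len=0.8079

Chained into 1 loop(s):
  loop 1: 10 segments, perimeter = 8.7829
Total perimeter = 8.783


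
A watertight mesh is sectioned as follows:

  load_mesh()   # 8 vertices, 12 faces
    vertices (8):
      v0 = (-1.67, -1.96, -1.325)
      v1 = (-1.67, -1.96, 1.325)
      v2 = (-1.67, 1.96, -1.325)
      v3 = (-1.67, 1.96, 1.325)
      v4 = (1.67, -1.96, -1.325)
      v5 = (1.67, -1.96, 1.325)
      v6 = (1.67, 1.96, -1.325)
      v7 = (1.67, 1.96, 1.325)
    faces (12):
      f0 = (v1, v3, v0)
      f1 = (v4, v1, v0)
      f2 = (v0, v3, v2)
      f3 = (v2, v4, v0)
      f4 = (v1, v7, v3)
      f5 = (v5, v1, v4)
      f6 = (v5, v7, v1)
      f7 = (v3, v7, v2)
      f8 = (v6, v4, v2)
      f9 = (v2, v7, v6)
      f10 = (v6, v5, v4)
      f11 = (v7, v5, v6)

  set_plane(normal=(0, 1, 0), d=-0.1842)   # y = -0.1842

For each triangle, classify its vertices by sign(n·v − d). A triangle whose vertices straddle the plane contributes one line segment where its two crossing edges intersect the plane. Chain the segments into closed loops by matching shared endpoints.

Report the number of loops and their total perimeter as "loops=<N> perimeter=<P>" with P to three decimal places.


loops=1 perimeter=11.980

Straddling triangles (8 of 12):
  (v1,v3,v0) [-+-] → (-1.67, -0.1842, 1.325)–(-1.67, -0.1842, -0.124523)  len=1.4495
  (v0,v3,v2) [-++] → (-1.67, -0.1842, -0.124523)–(-1.67, -0.1842, -1.325)  len=1.2005
  (v2,v4,v0) [+--] → (0.156946, -0.1842, -1.325)–(-1.67, -0.1842, -1.325)  len=1.8269
  (v1,v7,v3) [-++] → (-0.156946, -0.1842, 1.325)–(-1.67, -0.1842, 1.325)  len=1.5131
  (v5,v7,v1) [-+-] → (1.67, -0.1842, 1.325)–(-0.156946, -0.1842, 1.325)  len=1.8269
  (v6,v4,v2) [+-+] → (1.67, -0.1842, -1.325)–(0.156946, -0.1842, -1.325)  len=1.5131
  (v6,v5,v4) [+--] → (1.67, -0.1842, 0.124523)–(1.67, -0.1842, -1.325)  len=1.4495
  (v7,v5,v6) [+-+] → (1.67, -0.1842, 1.325)–(1.67, -0.1842, 0.124523)  len=1.2005

Chained into 1 loop(s):
  loop 1: 8 segments, perimeter = 11.9800
Total perimeter = 11.980


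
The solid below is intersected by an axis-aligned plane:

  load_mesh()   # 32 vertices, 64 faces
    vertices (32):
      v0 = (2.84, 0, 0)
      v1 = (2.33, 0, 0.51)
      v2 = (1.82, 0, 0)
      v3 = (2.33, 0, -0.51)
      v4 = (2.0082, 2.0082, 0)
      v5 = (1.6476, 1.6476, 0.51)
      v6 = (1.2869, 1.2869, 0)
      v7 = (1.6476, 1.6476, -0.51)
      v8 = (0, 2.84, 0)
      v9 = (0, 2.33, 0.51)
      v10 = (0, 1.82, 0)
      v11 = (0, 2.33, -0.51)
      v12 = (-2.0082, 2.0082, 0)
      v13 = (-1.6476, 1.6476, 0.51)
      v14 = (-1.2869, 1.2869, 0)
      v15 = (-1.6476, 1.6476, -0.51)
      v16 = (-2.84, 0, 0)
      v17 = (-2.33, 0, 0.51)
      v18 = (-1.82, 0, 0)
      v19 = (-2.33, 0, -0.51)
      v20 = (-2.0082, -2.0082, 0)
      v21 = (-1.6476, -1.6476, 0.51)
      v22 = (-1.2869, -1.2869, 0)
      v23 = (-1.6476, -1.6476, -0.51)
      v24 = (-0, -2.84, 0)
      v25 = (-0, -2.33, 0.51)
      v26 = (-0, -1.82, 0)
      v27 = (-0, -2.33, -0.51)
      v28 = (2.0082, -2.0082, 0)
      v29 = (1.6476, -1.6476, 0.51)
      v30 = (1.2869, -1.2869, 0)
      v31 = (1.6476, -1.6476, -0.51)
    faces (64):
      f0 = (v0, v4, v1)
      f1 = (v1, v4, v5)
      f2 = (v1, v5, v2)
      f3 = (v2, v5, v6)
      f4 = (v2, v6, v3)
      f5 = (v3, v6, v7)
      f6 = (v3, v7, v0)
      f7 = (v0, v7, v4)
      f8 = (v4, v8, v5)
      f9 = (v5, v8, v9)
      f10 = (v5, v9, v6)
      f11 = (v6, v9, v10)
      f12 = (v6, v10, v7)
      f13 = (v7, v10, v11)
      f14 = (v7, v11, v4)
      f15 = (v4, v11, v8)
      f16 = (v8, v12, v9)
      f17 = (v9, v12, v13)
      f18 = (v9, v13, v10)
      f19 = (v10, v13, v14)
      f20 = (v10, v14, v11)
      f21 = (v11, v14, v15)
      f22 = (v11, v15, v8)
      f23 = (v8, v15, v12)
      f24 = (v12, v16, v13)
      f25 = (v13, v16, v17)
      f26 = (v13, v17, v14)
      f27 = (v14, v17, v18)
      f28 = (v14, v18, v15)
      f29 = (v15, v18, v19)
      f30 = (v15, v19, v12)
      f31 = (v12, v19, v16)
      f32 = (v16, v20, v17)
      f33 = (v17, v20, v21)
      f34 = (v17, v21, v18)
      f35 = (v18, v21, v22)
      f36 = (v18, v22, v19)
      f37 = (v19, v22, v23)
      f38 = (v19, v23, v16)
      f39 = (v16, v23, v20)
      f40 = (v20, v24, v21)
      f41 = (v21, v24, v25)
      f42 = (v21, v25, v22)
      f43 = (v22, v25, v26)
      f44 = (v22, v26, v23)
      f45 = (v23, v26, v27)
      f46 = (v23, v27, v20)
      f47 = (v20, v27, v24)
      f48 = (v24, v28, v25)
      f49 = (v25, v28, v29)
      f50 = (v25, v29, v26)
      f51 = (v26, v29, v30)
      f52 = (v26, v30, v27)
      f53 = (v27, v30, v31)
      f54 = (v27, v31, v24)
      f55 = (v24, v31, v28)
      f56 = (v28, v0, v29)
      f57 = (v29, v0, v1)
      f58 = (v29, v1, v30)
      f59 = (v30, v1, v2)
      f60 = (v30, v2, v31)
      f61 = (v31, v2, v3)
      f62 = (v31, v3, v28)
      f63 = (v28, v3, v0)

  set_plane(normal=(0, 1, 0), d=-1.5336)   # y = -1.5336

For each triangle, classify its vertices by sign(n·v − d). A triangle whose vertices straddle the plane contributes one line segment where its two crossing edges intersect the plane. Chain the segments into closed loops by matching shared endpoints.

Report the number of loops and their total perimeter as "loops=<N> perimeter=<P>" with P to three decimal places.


loops=2 perimeter=7.443

Straddling triangles (20 of 64):
  (v16,v20,v17) [+-+] → (-2.20478, -1.5336, 0)–(-2.08425, -1.5336, 0.120529)  len=0.1705
  (v17,v20,v21) [+--] → (-2.08425, -1.5336, 0.120529)–(-1.69482, -1.5336, 0.51)  len=0.5508
  (v17,v21,v18) [+-+] → (-1.69482, -1.5336, 0.51)–(-1.65953, -1.5336, 0.474712)  len=0.0499
  (v18,v21,v22) [+-+] → (-1.65953, -1.5336, 0.474712)–(-1.5336, -1.5336, 0.348813)  len=0.1781
  (v19,v22,v23) [++-] → (-1.5336, -1.5336, -0.348813)–(-1.69482, -1.5336, -0.51)  len=0.2280
  (v19,v23,v16) [+-+] → (-1.69482, -1.5336, -0.51)–(-1.7301, -1.5336, -0.474712)  len=0.0499
  (v16,v23,v20) [+--] → (-1.7301, -1.5336, -0.474712)–(-2.20478, -1.5336, 0)  len=0.6713
  (v21,v25,v22) [--+] → (-0.98254, -1.5336, 0.120618)–(-1.5336, -1.5336, 0.348813)  len=0.5964
  (v22,v25,v26) [+--] → (-0.98254, -1.5336, 0.120618)–(-0.691368, -1.5336, 0)  len=0.3152
  (v22,v26,v23) [+--] → (-0.691368, -1.5336, 0)–(-1.5336, -1.5336, -0.348813)  len=0.9116
  (v26,v29,v30) [--+] → (1.5336, -1.5336, 0.348813)–(0.691368, -1.5336, 0)  len=0.9116
  (v26,v30,v27) [-+-] → (0.691368, -1.5336, 0)–(0.98254, -1.5336, -0.120618)  len=0.3152
  (v27,v30,v31) [-+-] → (0.98254, -1.5336, -0.120618)–(1.5336, -1.5336, -0.348813)  len=0.5964
  (v28,v0,v29) [-+-] → (2.20478, -1.5336, 0)–(1.7301, -1.5336, 0.474712)  len=0.6713
  (v29,v0,v1) [-++] → (1.7301, -1.5336, 0.474712)–(1.69482, -1.5336, 0.51)  len=0.0499
  (v29,v1,v30) [-++] → (1.69482, -1.5336, 0.51)–(1.5336, -1.5336, 0.348813)  len=0.2280
  (v30,v2,v31) [++-] → (1.65953, -1.5336, -0.474712)–(1.5336, -1.5336, -0.348813)  len=0.1781
  (v31,v2,v3) [-++] → (1.65953, -1.5336, -0.474712)–(1.69482, -1.5336, -0.51)  len=0.0499
  (v31,v3,v28) [-+-] → (1.69482, -1.5336, -0.51)–(2.08425, -1.5336, -0.120529)  len=0.5508
  (v28,v3,v0) [-++] → (2.08425, -1.5336, -0.120529)–(2.20478, -1.5336, 0)  len=0.1705

Chained into 2 loop(s):
  loop 1: 10 segments, perimeter = 3.7216
  loop 2: 10 segments, perimeter = 3.7216
Total perimeter = 7.443


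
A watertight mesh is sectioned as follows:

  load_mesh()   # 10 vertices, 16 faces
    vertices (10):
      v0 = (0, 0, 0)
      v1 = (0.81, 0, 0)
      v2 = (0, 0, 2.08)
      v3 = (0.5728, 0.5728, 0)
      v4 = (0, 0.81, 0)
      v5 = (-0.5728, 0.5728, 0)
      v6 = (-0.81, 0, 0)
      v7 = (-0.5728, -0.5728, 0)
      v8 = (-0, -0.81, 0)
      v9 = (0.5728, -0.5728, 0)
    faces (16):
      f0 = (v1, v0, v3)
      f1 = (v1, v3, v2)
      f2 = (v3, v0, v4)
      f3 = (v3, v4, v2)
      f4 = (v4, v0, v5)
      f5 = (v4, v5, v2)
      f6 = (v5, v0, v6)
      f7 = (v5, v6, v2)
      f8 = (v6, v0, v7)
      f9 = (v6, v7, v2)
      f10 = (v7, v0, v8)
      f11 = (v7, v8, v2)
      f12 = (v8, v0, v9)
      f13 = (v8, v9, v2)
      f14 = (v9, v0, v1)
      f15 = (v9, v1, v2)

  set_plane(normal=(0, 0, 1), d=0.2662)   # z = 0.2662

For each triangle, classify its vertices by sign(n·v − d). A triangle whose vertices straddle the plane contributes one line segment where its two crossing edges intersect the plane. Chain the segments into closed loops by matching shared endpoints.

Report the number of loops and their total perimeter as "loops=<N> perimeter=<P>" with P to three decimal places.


Straddling triangles (8 of 16):
  (v1,v3,v2) [--+] → (0.499493, 0.499493, 0.2662)–(0.706336, 0, 0.2662)  len=0.5406
  (v3,v4,v2) [--+] → (0, 0.706336, 0.2662)–(0.499493, 0.499493, 0.2662)  len=0.5406
  (v4,v5,v2) [--+] → (-0.499493, 0.499493, 0.2662)–(0, 0.706336, 0.2662)  len=0.5406
  (v5,v6,v2) [--+] → (-0.706336, 0, 0.2662)–(-0.499493, 0.499493, 0.2662)  len=0.5406
  (v6,v7,v2) [--+] → (-0.499493, -0.499493, 0.2662)–(-0.706336, 0, 0.2662)  len=0.5406
  (v7,v8,v2) [--+] → (0, -0.706336, 0.2662)–(-0.499493, -0.499493, 0.2662)  len=0.5406
  (v8,v9,v2) [--+] → (0.499493, -0.499493, 0.2662)–(0, -0.706336, 0.2662)  len=0.5406
  (v9,v1,v2) [--+] → (0.706336, 0, 0.2662)–(0.499493, -0.499493, 0.2662)  len=0.5406

Chained into 1 loop(s):
  loop 1: 8 segments, perimeter = 4.3250
Total perimeter = 4.325

loops=1 perimeter=4.325


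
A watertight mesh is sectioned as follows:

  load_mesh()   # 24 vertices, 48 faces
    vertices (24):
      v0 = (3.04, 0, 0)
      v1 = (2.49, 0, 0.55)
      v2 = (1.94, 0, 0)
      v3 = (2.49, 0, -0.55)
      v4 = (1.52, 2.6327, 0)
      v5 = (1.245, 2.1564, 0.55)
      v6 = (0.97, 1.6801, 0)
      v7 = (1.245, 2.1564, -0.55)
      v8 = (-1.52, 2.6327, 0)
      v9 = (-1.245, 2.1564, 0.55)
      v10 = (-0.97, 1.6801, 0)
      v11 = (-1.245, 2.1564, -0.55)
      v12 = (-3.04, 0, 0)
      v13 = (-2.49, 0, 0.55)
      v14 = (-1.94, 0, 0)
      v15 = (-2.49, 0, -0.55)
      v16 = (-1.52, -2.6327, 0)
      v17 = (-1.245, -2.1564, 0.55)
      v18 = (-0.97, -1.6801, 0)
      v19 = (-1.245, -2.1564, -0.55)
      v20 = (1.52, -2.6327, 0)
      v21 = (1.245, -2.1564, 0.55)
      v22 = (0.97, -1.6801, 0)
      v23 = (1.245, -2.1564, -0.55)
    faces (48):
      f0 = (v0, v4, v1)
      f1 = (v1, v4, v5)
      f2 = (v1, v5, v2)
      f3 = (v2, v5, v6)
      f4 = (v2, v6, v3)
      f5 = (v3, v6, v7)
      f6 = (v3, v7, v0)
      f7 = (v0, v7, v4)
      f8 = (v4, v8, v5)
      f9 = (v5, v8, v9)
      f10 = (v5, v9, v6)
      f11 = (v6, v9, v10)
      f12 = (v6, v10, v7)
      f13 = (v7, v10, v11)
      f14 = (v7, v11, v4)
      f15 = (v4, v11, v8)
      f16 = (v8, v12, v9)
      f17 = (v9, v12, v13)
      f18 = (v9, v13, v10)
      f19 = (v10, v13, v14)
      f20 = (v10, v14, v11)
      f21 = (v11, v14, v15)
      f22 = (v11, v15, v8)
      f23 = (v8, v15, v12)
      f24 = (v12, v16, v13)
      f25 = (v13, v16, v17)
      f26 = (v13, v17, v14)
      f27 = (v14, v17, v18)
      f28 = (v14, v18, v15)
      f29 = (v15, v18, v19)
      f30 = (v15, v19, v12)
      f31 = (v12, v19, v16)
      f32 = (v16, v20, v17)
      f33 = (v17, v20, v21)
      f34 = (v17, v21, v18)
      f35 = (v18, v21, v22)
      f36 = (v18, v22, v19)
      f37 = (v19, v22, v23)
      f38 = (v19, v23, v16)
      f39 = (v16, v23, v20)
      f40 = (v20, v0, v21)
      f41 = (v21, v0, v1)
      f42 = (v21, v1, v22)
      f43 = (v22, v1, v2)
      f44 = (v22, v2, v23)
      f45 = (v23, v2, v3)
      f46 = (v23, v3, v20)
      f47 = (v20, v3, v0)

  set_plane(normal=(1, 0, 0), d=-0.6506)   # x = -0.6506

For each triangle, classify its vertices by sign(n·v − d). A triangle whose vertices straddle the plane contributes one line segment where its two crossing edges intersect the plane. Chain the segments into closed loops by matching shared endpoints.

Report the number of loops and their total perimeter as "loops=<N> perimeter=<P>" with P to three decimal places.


Straddling triangles (16 of 48):
  (v4,v8,v5) [+-+] → (-0.6506, 2.6327, 0)–(-0.6506, 2.48294, 0.172937)  len=0.2288
  (v5,v8,v9) [+--] → (-0.6506, 2.48294, 0.172937)–(-0.6506, 2.1564, 0.55)  len=0.4988
  (v5,v9,v6) [+-+] → (-0.6506, 2.1564, 0.55)–(-0.6506, 2.02858, 0.402406)  len=0.1952
  (v6,v9,v10) [+--] → (-0.6506, 2.02858, 0.402406)–(-0.6506, 1.6801, 0)  len=0.5323
  (v6,v10,v7) [+-+] → (-0.6506, 1.6801, 0)–(-0.6506, 1.74878, -0.0793093)  len=0.1049
  (v7,v10,v11) [+--] → (-0.6506, 1.74878, -0.0793093)–(-0.6506, 2.1564, -0.55)  len=0.6227
  (v7,v11,v4) [+-+] → (-0.6506, 2.1564, -0.55)–(-0.6506, 2.25879, -0.431765)  len=0.1564
  (v4,v11,v8) [+--] → (-0.6506, 2.25879, -0.431765)–(-0.6506, 2.6327, 0)  len=0.5712
  (v16,v20,v17) [-+-] → (-0.6506, -2.6327, 0)–(-0.6506, -2.25879, 0.431765)  len=0.5712
  (v17,v20,v21) [-++] → (-0.6506, -2.25879, 0.431765)–(-0.6506, -2.1564, 0.55)  len=0.1564
  (v17,v21,v18) [-+-] → (-0.6506, -2.1564, 0.55)–(-0.6506, -1.74878, 0.0793093)  len=0.6227
  (v18,v21,v22) [-++] → (-0.6506, -1.74878, 0.0793093)–(-0.6506, -1.6801, 0)  len=0.1049
  (v18,v22,v19) [-+-] → (-0.6506, -1.6801, 0)–(-0.6506, -2.02858, -0.402406)  len=0.5323
  (v19,v22,v23) [-++] → (-0.6506, -2.02858, -0.402406)–(-0.6506, -2.1564, -0.55)  len=0.1952
  (v19,v23,v16) [-+-] → (-0.6506, -2.1564, -0.55)–(-0.6506, -2.48294, -0.172937)  len=0.4988
  (v16,v23,v20) [-++] → (-0.6506, -2.48294, -0.172937)–(-0.6506, -2.6327, 0)  len=0.2288

Chained into 2 loop(s):
  loop 1: 8 segments, perimeter = 2.9103
  loop 2: 8 segments, perimeter = 2.9103
Total perimeter = 5.821

loops=2 perimeter=5.821


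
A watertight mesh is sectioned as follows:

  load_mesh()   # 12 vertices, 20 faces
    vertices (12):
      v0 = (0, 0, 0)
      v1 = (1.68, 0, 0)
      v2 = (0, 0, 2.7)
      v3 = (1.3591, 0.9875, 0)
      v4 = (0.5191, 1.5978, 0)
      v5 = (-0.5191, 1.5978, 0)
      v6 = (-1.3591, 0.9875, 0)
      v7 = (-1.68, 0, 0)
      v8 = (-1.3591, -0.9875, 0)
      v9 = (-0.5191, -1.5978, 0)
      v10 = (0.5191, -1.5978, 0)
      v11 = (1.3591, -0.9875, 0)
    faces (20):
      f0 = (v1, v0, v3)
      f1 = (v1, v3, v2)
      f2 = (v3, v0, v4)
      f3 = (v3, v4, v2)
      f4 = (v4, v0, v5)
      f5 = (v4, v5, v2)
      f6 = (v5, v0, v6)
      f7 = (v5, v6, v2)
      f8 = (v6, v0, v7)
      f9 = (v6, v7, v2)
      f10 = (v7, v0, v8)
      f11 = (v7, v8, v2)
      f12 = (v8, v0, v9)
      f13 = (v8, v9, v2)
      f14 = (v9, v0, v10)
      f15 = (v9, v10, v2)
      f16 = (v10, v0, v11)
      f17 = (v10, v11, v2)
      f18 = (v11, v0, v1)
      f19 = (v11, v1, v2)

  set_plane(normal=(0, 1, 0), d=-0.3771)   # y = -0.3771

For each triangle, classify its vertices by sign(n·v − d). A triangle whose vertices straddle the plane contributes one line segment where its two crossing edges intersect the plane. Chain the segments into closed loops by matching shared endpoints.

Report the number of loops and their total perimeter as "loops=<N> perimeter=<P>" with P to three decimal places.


Straddling triangles (10 of 20):
  (v7,v0,v8) [++-] → (-0.519004, -0.3771, 0)–(-1.55746, -0.3771, 0)  len=1.0385
  (v7,v8,v2) [+-+] → (-1.55746, -0.3771, 0)–(-0.519004, -0.3771, 1.66894)  len=1.9656
  (v8,v0,v9) [-+-] → (-0.519004, -0.3771, 0)–(-0.122514, -0.3771, 0)  len=0.3965
  (v8,v9,v2) [--+] → (-0.122514, -0.3771, 2.06277)–(-0.519004, -0.3771, 1.66894)  len=0.5588
  (v9,v0,v10) [-+-] → (-0.122514, -0.3771, 0)–(0.122514, -0.3771, 0)  len=0.2450
  (v9,v10,v2) [--+] → (0.122514, -0.3771, 2.06277)–(-0.122514, -0.3771, 2.06277)  len=0.2450
  (v10,v0,v11) [-+-] → (0.122514, -0.3771, 0)–(0.519004, -0.3771, 0)  len=0.3965
  (v10,v11,v2) [--+] → (0.519004, -0.3771, 1.66894)–(0.122514, -0.3771, 2.06277)  len=0.5588
  (v11,v0,v1) [-++] → (0.519004, -0.3771, 0)–(1.55746, -0.3771, 0)  len=1.0385
  (v11,v1,v2) [-++] → (1.55746, -0.3771, 0)–(0.519004, -0.3771, 1.66894)  len=1.9656

Chained into 1 loop(s):
  loop 1: 10 segments, perimeter = 8.4089
Total perimeter = 8.409

loops=1 perimeter=8.409


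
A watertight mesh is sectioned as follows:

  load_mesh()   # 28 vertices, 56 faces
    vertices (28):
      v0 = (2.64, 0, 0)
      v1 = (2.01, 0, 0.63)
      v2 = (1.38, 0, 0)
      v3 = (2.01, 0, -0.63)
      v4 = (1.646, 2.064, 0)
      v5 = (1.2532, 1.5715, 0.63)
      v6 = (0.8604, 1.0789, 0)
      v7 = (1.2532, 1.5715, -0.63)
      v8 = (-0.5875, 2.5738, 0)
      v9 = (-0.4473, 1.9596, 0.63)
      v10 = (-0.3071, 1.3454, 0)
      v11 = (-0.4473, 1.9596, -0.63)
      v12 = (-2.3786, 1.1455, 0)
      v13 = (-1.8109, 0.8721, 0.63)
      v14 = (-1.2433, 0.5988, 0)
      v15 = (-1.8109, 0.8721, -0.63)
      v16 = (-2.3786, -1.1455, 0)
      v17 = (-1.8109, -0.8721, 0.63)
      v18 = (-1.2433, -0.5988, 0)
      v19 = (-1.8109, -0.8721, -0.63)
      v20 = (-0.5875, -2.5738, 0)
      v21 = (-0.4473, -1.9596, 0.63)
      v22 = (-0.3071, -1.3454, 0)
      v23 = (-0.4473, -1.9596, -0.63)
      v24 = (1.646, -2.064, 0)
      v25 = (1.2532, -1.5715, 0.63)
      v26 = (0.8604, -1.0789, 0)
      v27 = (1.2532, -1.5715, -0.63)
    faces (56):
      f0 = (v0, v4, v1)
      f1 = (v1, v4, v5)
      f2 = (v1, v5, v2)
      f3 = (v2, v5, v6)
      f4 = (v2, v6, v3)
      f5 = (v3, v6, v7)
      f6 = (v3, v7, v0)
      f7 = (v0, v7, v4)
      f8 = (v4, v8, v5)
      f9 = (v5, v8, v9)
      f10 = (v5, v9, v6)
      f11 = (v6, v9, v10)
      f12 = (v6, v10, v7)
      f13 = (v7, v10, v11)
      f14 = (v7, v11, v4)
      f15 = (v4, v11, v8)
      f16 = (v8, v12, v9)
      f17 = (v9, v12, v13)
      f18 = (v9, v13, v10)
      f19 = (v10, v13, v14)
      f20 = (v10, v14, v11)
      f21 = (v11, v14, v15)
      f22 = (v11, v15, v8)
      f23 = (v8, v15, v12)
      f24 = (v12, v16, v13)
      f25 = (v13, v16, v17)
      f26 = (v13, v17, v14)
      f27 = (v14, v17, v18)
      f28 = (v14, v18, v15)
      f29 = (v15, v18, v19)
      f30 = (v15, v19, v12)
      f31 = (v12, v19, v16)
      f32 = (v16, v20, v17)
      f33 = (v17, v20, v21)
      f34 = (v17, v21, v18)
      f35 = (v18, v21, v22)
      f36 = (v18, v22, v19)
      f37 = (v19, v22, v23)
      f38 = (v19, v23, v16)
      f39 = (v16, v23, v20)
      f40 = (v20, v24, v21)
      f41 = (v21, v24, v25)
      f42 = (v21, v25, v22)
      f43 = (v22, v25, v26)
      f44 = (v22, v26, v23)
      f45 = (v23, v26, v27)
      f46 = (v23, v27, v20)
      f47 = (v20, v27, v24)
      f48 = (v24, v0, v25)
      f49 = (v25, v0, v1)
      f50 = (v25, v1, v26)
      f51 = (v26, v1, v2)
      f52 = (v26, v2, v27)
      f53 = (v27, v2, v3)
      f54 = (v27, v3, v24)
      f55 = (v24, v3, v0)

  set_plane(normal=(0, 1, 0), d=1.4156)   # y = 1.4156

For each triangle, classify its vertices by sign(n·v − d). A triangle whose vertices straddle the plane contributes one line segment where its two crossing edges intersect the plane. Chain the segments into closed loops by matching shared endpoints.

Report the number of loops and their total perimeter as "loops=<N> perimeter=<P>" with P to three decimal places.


loops=1 perimeter=9.513

Straddling triangles (18 of 56):
  (v0,v4,v1) [-+-] → (1.95826, 1.4156, 0)–(1.76035, 1.4156, 0.197913)  len=0.2799
  (v1,v4,v5) [-++] → (1.76035, 1.4156, 0.197913)–(1.32828, 1.4156, 0.63)  len=0.6111
  (v1,v5,v2) [-+-] → (1.32828, 1.4156, 0.63)–(1.26578, 1.4156, 0.567501)  len=0.0884
  (v2,v5,v6) [-+-] → (1.26578, 1.4156, 0.567501)–(1.12889, 1.4156, 0.430615)  len=0.1936
  (v3,v6,v7) [--+] → (1.12889, 1.4156, -0.430615)–(1.32828, 1.4156, -0.63)  len=0.2820
  (v3,v7,v0) [-+-] → (1.32828, 1.4156, -0.63)–(1.39078, 1.4156, -0.567501)  len=0.0884
  (v0,v7,v4) [-++] → (1.39078, 1.4156, -0.567501)–(1.95826, 1.4156, 0)  len=0.8026
  (v5,v9,v6) [++-] → (0.360454, 1.4156, 0.240855)–(1.12889, 1.4156, 0.430615)  len=0.7915
  (v6,v9,v10) [-+-] → (0.360454, 1.4156, 0.240855)–(-0.323124, 1.4156, 0.0720059)  len=0.7041
  (v6,v10,v7) [--+] → (0.177345, 1.4156, -0.195604)–(1.12889, 1.4156, -0.430615)  len=0.9801
  (v7,v10,v11) [+-+] → (0.177345, 1.4156, -0.195604)–(-0.323124, 1.4156, -0.0720059)  len=0.5155
  (v8,v12,v9) [+-+] → (-2.03989, 1.4156, 0)–(-1.73784, 1.4156, 0.20902)  len=0.3673
  (v9,v12,v13) [+--] → (-1.73784, 1.4156, 0.20902)–(-1.12941, 1.4156, 0.63)  len=0.7399
  (v9,v13,v10) [+--] → (-1.12941, 1.4156, 0.63)–(-0.323124, 1.4156, 0.0720059)  len=0.9805
  (v10,v14,v11) [--+] → (-0.765513, 1.4156, -0.378148)–(-0.323124, 1.4156, -0.0720059)  len=0.5380
  (v11,v14,v15) [+--] → (-0.765513, 1.4156, -0.378148)–(-1.12941, 1.4156, -0.63)  len=0.4426
  (v11,v15,v8) [+-+] → (-1.12941, 1.4156, -0.63)–(-1.42016, 1.4156, -0.428787)  len=0.3536
  (v8,v15,v12) [+--] → (-1.42016, 1.4156, -0.428787)–(-2.03989, 1.4156, 0)  len=0.7536

Chained into 1 loop(s):
  loop 1: 18 segments, perimeter = 9.5126
Total perimeter = 9.513


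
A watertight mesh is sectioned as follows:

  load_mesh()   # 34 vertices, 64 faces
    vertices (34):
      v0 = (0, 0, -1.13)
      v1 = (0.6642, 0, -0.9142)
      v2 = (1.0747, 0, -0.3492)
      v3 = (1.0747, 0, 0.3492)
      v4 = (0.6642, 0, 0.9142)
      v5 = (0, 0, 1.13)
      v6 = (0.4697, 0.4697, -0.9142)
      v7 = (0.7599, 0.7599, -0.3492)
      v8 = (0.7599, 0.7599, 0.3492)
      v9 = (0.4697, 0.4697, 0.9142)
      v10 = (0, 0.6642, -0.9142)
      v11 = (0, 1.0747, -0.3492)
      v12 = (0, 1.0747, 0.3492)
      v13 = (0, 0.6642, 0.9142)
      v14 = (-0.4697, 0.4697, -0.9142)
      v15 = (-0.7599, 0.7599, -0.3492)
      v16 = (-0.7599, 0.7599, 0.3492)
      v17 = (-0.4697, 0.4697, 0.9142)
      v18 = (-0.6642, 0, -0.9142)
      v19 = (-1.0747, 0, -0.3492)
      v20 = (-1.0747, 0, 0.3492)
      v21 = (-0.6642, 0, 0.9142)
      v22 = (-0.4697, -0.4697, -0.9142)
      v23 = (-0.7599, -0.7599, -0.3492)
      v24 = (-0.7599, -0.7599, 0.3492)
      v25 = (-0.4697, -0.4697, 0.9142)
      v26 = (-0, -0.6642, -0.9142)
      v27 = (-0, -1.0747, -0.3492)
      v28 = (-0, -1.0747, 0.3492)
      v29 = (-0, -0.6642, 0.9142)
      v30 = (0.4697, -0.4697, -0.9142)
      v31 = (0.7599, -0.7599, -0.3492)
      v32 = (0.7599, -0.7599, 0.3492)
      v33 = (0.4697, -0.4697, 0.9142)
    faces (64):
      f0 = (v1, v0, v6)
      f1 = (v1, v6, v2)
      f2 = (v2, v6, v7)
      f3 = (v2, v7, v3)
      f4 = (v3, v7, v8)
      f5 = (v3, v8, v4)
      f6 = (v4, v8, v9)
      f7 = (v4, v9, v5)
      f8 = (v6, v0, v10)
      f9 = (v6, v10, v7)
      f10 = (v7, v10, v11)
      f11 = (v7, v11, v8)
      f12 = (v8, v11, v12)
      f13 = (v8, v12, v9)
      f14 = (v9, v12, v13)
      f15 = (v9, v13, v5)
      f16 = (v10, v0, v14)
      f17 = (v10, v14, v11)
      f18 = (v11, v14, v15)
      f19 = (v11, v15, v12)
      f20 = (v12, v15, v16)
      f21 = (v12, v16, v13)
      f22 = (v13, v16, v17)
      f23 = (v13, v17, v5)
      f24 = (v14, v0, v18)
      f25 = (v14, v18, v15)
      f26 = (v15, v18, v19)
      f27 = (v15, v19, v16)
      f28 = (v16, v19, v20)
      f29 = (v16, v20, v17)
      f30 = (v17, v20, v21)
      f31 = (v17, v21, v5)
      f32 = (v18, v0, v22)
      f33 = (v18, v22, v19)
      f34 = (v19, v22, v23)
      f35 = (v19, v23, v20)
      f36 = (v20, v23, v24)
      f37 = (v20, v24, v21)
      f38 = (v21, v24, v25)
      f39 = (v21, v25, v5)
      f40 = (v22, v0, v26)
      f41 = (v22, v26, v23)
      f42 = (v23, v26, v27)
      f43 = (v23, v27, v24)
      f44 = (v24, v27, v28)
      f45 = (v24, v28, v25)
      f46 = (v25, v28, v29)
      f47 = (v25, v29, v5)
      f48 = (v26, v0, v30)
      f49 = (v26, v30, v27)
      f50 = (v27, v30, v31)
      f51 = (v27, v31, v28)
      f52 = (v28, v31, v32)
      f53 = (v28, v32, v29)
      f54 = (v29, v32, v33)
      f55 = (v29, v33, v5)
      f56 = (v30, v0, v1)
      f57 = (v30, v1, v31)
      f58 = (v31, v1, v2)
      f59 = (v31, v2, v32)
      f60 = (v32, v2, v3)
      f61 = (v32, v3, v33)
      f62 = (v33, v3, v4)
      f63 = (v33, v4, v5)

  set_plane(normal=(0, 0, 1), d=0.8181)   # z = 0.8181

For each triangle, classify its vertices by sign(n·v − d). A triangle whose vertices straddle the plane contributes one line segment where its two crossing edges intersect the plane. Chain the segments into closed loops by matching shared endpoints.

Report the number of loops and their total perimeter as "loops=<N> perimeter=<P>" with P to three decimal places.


loops=1 perimeter=4.494

Straddling triangles (16 of 64):
  (v3,v8,v4) [--+] → (0.680477, 0.12925, 0.8181)–(0.734021, 0, 0.8181)  len=0.1399
  (v4,v8,v9) [+-+] → (0.680477, 0.12925, 0.8181)–(0.51906, 0.51906, 0.8181)  len=0.4219
  (v8,v12,v9) [--+] → (0.389809, 0.572604, 0.8181)–(0.51906, 0.51906, 0.8181)  len=0.1399
  (v9,v12,v13) [+-+] → (0.389809, 0.572604, 0.8181)–(0, 0.734021, 0.8181)  len=0.4219
  (v12,v16,v13) [--+] → (-0.12925, 0.680477, 0.8181)–(0, 0.734021, 0.8181)  len=0.1399
  (v13,v16,v17) [+-+] → (-0.12925, 0.680477, 0.8181)–(-0.51906, 0.51906, 0.8181)  len=0.4219
  (v16,v20,v17) [--+] → (-0.572604, 0.389809, 0.8181)–(-0.51906, 0.51906, 0.8181)  len=0.1399
  (v17,v20,v21) [+-+] → (-0.572604, 0.389809, 0.8181)–(-0.734021, 0, 0.8181)  len=0.4219
  (v20,v24,v21) [--+] → (-0.680477, -0.12925, 0.8181)–(-0.734021, 0, 0.8181)  len=0.1399
  (v21,v24,v25) [+-+] → (-0.680477, -0.12925, 0.8181)–(-0.51906, -0.51906, 0.8181)  len=0.4219
  (v24,v28,v25) [--+] → (-0.389809, -0.572604, 0.8181)–(-0.51906, -0.51906, 0.8181)  len=0.1399
  (v25,v28,v29) [+-+] → (-0.389809, -0.572604, 0.8181)–(0, -0.734021, 0.8181)  len=0.4219
  (v28,v32,v29) [--+] → (0.12925, -0.680477, 0.8181)–(0, -0.734021, 0.8181)  len=0.1399
  (v29,v32,v33) [+-+] → (0.12925, -0.680477, 0.8181)–(0.51906, -0.51906, 0.8181)  len=0.4219
  (v32,v3,v33) [--+] → (0.572604, -0.389809, 0.8181)–(0.51906, -0.51906, 0.8181)  len=0.1399
  (v33,v3,v4) [+-+] → (0.572604, -0.389809, 0.8181)–(0.734021, 0, 0.8181)  len=0.4219

Chained into 1 loop(s):
  loop 1: 16 segments, perimeter = 4.4945
Total perimeter = 4.494


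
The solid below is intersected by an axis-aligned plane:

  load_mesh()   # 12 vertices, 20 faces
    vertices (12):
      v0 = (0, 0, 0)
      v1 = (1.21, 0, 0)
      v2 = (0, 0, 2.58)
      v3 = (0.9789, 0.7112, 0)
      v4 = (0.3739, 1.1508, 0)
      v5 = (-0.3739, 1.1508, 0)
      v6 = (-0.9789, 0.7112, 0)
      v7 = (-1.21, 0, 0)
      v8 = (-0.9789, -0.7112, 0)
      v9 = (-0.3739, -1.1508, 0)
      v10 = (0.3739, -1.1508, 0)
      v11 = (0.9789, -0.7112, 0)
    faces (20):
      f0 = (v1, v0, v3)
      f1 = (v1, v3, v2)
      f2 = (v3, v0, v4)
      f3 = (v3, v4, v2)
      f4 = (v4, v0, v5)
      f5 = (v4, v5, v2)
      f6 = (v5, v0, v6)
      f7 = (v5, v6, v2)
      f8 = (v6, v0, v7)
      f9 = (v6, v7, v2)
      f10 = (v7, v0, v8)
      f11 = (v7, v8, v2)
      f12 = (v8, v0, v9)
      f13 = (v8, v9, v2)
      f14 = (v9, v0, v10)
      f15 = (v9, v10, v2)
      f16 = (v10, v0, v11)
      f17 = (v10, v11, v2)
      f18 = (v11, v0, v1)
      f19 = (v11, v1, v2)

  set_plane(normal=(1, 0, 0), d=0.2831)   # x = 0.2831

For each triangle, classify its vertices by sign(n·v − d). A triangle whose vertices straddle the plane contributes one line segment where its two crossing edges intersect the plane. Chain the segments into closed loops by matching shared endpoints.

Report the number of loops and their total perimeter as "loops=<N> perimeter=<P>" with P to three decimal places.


loops=1 perimeter=6.931

Straddling triangles (12 of 20):
  (v1,v0,v3) [+-+] → (0.2831, 0, 0)–(0.2831, 0.205681, 0)  len=0.2057
  (v1,v3,v2) [++-] → (0.2831, 0.205681, 1.83386)–(0.2831, 0, 1.97637)  len=0.2502
  (v3,v0,v4) [+-+] → (0.2831, 0.205681, 0)–(0.2831, 0.871333, 0)  len=0.6657
  (v3,v4,v2) [++-] → (0.2831, 0.871333, 0.626542)–(0.2831, 0.205681, 1.83386)  len=1.3787
  (v4,v0,v5) [+--] → (0.2831, 0.871333, 0)–(0.2831, 1.1508, 0)  len=0.2795
  (v4,v5,v2) [+--] → (0.2831, 1.1508, 0)–(0.2831, 0.871333, 0.626542)  len=0.6860
  (v9,v0,v10) [--+] → (0.2831, -0.871333, 0)–(0.2831, -1.1508, 0)  len=0.2795
  (v9,v10,v2) [-+-] → (0.2831, -1.1508, 0)–(0.2831, -0.871333, 0.626542)  len=0.6860
  (v10,v0,v11) [+-+] → (0.2831, -0.871333, 0)–(0.2831, -0.205681, 0)  len=0.6657
  (v10,v11,v2) [++-] → (0.2831, -0.205681, 1.83386)–(0.2831, -0.871333, 0.626542)  len=1.3787
  (v11,v0,v1) [+-+] → (0.2831, -0.205681, 0)–(0.2831, 0, 0)  len=0.2057
  (v11,v1,v2) [++-] → (0.2831, 0, 1.97637)–(0.2831, -0.205681, 1.83386)  len=0.2502

Chained into 1 loop(s):
  loop 1: 12 segments, perimeter = 6.9315
Total perimeter = 6.931


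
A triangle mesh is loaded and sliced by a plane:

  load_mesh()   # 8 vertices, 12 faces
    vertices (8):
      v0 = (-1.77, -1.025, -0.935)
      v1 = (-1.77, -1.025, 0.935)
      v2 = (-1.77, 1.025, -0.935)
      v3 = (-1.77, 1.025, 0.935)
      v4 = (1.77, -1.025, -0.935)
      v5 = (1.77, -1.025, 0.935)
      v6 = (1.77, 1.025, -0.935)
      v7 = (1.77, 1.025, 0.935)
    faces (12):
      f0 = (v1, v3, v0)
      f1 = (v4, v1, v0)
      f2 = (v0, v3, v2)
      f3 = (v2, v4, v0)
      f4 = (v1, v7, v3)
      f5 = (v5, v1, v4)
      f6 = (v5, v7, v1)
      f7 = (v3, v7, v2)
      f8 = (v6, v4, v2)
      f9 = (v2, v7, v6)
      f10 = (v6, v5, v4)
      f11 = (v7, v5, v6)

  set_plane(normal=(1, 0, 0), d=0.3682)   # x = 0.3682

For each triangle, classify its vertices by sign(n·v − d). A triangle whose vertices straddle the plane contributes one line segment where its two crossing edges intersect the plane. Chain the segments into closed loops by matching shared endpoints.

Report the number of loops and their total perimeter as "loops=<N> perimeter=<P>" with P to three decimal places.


Straddling triangles (8 of 12):
  (v4,v1,v0) [+--] → (0.3682, -1.025, -0.194501)–(0.3682, -1.025, -0.935)  len=0.7405
  (v2,v4,v0) [-+-] → (0.3682, -0.213223, -0.935)–(0.3682, -1.025, -0.935)  len=0.8118
  (v1,v7,v3) [-+-] → (0.3682, 0.213223, 0.935)–(0.3682, 1.025, 0.935)  len=0.8118
  (v5,v1,v4) [+-+] → (0.3682, -1.025, 0.935)–(0.3682, -1.025, -0.194501)  len=1.1295
  (v5,v7,v1) [++-] → (0.3682, 0.213223, 0.935)–(0.3682, -1.025, 0.935)  len=1.2382
  (v3,v7,v2) [-+-] → (0.3682, 1.025, 0.935)–(0.3682, 1.025, 0.194501)  len=0.7405
  (v6,v4,v2) [++-] → (0.3682, -0.213223, -0.935)–(0.3682, 1.025, -0.935)  len=1.2382
  (v2,v7,v6) [-++] → (0.3682, 1.025, 0.194501)–(0.3682, 1.025, -0.935)  len=1.1295

Chained into 1 loop(s):
  loop 1: 8 segments, perimeter = 7.8400
Total perimeter = 7.840

loops=1 perimeter=7.840
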